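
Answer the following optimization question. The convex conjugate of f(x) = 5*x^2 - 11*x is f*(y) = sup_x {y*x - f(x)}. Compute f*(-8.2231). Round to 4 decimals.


f*(y) = sup_x {y*x - a*x^2 - b*x} = sup_x {(y-b)*x - a*x^2}
FOC: (y - b) - 2a*x = 0 => x* = (y - b)/(2a)
x* = (-8.2231 + 11)/(2*5) = 0.2777
f*(-8.2231) = (y-b)^2/(4a) = (-8.2231 + 11)^2/(4*5)
= 7.7112/20 = 0.3856


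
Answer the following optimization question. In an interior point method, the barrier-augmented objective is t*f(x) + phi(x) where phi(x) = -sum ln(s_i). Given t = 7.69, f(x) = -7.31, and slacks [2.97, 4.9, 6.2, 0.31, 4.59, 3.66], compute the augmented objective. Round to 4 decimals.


Step 1: Compute log-barrier.
ln values: [1.0886, 1.5892, 1.8245, -1.1712, 1.5239, 1.2975]
phi = -(1.0886 + 1.5892 + 1.8245 - 1.1712 + 1.5239 + 1.2975) = -6.1525
Step 2: Compute augmented objective.
t*f(x) = 7.69*-7.31 = -56.2139
Total = -56.2139 - 6.1525 = -62.3664


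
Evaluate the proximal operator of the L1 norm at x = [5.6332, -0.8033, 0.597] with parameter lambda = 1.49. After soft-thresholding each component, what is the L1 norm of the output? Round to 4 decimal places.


Soft-thresholding with lambda = 1.49:
prox(5.6332) = sign(5.6332)*max(|5.6332| - 1.49, 0) = 4.1432
prox(-0.8033) = sign(-0.8033)*max(|-0.8033| - 1.49, 0) = 0.0
prox(0.597) = sign(0.597)*max(|0.597| - 1.49, 0) = 0.0
prox(x) = [4.1432, 0.0, 0.0]
||prox(x)||_1 = 4.1432 + 0.0 + 0.0 = 4.1432


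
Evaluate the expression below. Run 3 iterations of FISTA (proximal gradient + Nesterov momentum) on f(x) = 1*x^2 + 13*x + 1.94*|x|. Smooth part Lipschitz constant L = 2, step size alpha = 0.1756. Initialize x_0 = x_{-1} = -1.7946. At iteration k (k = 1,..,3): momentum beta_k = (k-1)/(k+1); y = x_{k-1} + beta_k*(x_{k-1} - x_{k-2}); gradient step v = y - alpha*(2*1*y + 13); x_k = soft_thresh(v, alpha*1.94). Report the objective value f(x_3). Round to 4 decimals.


FISTA on f(x) = 1*x^2 + 13*x + 1.94*|x|
L = 2, alpha = 0.1756
Iteration 1: beta = 0.0, y = -1.7946 + 0.0*(-1.7946 + 1.7946) = -1.7946
  grad(y) = 9.4108, v = y - alpha*grad = -3.4471
  prox(v) = soft_thresh(-3.4471, 0.3407) = -3.1065
Iteration 2: beta = 0.3333, y = -3.1065 + 0.3333*(-3.1065 + 1.7946) = -3.5438
  grad(y) = 5.9125, v = y - alpha*grad = -4.582
  prox(v) = soft_thresh(-4.582, 0.3407) = -4.2413
Iteration 3: beta = 0.5, y = -4.2413 + 0.5*(-4.2413 + 3.1065) = -4.8088
  grad(y) = 3.3825, v = y - alpha*grad = -5.4027
  prox(v) = soft_thresh(-5.4027, 0.3407) = -5.0621
f(x_3) = 1*(-5.0621)^2 + 13*(-5.0621) + 1.94*|-5.0621| = -30.3619


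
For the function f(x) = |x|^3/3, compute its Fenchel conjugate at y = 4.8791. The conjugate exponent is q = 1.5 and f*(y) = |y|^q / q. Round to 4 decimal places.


The conjugate exponent q satisfies 1/p + 1/q = 1.
p = 3, so q = 3/(3 - 1) = 1.5
|y|^q = 4.8791^1.5 = 10.7773
f*(4.8791) = 10.7773 / 1.5 = 7.1849


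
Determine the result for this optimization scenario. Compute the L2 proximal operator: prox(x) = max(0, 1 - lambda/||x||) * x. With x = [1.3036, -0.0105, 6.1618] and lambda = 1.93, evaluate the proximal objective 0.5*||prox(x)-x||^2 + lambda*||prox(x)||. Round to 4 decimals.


Step 1: Compute ||x||.
||x|| = 6.2982
Step 2: Compute scaling factor.
scale = max(0, 1 - 1.93/6.2982) = 0.6936
Step 3: prox(x) = [0.9041, -0.0073, 4.2736]
||prox(x)|| = 4.3682
Step 4: Proximal objective.
0.5*||prox-x||^2 = 1.8625
lambda*||prox|| = 8.4306
Total = 10.2931


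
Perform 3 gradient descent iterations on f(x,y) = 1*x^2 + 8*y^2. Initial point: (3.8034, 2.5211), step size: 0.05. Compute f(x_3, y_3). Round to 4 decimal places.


Gradient descent on f(x,y) = 1*x^2 + 8*y^2.
Starting point: (3.8034, 2.5211), alpha = 0.05
Step 1: grad_x = 2*1*3.8034 = 7.6068, grad_y = 2*8*2.5211 = 40.3376
  x_1 = 3.8034 - 0.05*7.6068 = 3.4231
  y_1 = 2.5211 - 0.05*40.3376 = 0.5042
Step 2: grad_x = 2*1*3.4231 = 6.8461, grad_y = 2*8*0.5042 = 8.0675
  x_2 = 3.4231 - 0.05*6.8461 = 3.0808
  y_2 = 0.5042 - 0.05*8.0675 = 0.1008
Step 3: grad_x = 2*1*3.0808 = 6.1615, grad_y = 2*8*0.1008 = 1.6135
  x_3 = 3.0808 - 0.05*6.1615 = 2.7727
  y_3 = 0.1008 - 0.05*1.6135 = 0.0202
f(2.7727, 0.0202) = 1*2.7727^2 + 8*0.0202^2 = 7.691


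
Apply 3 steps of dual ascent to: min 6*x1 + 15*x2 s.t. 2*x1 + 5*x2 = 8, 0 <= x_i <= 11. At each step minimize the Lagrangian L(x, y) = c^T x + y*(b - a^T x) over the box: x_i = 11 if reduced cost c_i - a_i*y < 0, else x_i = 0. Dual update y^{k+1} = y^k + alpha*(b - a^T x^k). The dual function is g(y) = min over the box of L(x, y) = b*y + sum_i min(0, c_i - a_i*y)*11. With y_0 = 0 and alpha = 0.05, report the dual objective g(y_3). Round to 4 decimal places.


Dual ascent for LP: min 6*x1 + 15*x2, 2*x1 + 5*x2 = 8, 0 <= x_i <= 11
Step 1: y^k = 0.0, reduced costs: (6.0, 15.0)
  x^k = (0.0, 0.0), subgradient = b - a^T x = 8.0
  y^{k+1} = 0.0 + 0.05*8.0 = 0.4
Step 2: y^k = 0.4, reduced costs: (5.2, 13.0)
  x^k = (0.0, 0.0), subgradient = b - a^T x = 8.0
  y^{k+1} = 0.4 + 0.05*8.0 = 0.8
Step 3: y^k = 0.8, reduced costs: (4.4, 11.0)
  x^k = (0.0, 0.0), subgradient = b - a^T x = 8.0
  y^{k+1} = 0.8 + 0.05*8.0 = 1.2
Dual objective at y_3 = 1.2: reduced costs (3.6, 9.0), box minimizer x = (0.0, 0.0)
g(y_3) = b*y + (c1 - a1*y)*x1 + (c2 - a2*y)*x2 = 8*1.2 + 3.6*0.0 + 9.0*0.0 = 9.6 + 0.0 + 0.0 = 9.6


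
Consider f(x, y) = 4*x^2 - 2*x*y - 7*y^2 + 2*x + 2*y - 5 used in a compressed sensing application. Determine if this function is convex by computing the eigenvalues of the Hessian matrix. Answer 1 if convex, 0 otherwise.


The Hessian of f(x,y) = 4*x^2 - 2*x*y - 7*y^2 + 2*x + 2*y - 5 is:
H = [[8, -2], [-2, -14]]
Trace = 8 - 14 = -6
Determinant = 8*-14 - (-2)^2 = -116
Discriminant = (-6)^2 - 4*-116 = 500.0
Eigenvalues: lambda_1 = -14.1803, lambda_2 = 8.1803
The function is not convex.

0


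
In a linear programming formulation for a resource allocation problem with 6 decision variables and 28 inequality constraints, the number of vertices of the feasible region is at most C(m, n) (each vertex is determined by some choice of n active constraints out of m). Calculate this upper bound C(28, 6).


Each vertex corresponds to some choice of n active constraints out of m, so the number of vertices is at most C(m, n) = m! / (n!(m-n)!).
m = 28, n = 6
Numerator: 28 * 27 * 26 * 25 * 24 * 23
Denominator: 6! = 720
C(28, 6) = 376740


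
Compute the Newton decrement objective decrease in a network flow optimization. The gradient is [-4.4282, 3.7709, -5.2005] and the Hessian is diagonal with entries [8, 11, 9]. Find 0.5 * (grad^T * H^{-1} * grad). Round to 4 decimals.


Step 1: H is diagonal, so H^(-1) * g = [-0.5535, 0.3428, -0.5778].
Step 2: g^T H^(-1) g = sum_i g_i^2 / H_ii
  = (-4.4282)^2/8 + (3.7709)^2/11 + (-5.2005)^2/9
  = 2.4511 + 1.2927 + 3.005 = 6.7488
Step 3: Objective decrease = 0.5 * g^T H^(-1) g = 3.3744


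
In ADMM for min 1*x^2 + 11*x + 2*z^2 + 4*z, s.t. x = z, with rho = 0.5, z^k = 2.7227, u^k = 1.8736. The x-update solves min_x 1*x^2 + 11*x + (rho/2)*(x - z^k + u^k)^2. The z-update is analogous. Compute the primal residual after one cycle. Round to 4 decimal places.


ADMM iteration with rho = 0.5, z^k = 2.7227, u^k = 1.8736
Step 1: x-update.
Minimize 1*x^2 + 11*x + (0.5/2)*(x - 2.7227 + 1.8736)^2
FOC: (2*1 + 0.5)*x = -11 + 0.5*(2.7227 - 1.8736)
x^{k+1} = -4.2302
Step 2: z-update.
Minimize 2*z^2 + 4*z + (0.5/2)*(-4.2302 - z + 1.8736)^2
FOC: (2*2 + 0.5)*z = -4 + 0.5*(-4.2302 + 1.8736)
z^{k+1} = -1.1507
Step 3: u-update.
u^{k+1} = 1.8736 - 4.2302 + 1.1507 = -1.2058
Step 4: Primal residual = |-4.2302 + 1.1507| = 3.0794


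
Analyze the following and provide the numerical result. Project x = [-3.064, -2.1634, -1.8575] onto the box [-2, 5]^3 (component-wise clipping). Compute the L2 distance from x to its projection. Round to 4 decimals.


Project each component onto [-2, 5].
clip(-3.064) = -2.0, clip(-2.1634) = -2.0, clip(-1.8575) = -1.8575
Projection = [-2.0, -2.0, -1.8575]
Squared diffs: [1.1321, 0.0267, 0.0]
Distance = sqrt(1.1588) = 1.0765


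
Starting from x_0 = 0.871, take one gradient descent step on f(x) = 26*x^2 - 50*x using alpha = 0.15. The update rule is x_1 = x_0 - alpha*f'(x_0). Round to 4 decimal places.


We compute the gradient at x_0 and apply the update.
f'(x) = 52*x - 50
f'(0.871) = 52*0.871 - 50 = -4.708
x_1 = 0.871 - 0.15*-4.708 = 1.5772


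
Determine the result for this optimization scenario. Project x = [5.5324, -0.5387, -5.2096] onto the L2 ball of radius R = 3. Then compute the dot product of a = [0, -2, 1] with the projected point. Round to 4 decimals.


Step 1: Compute ||x|| (intermediates to 6 decimals).
||x|| = sqrt(5.5324^2 + (-0.5387)^2 + (-5.2096)^2) = 7.61824
Step 2: Project.
Since ||x|| > R, scale = R/||x|| = 3/7.61824 = 0.393792, proj(x) = scale * x
proj(x) = [2.178615, -0.212136, -2.051499]
Step 3: Dot product.
a^T * proj(x) = 0*2.178615 - 2*(-0.212136) + 1*(-2.051499) = -1.6272


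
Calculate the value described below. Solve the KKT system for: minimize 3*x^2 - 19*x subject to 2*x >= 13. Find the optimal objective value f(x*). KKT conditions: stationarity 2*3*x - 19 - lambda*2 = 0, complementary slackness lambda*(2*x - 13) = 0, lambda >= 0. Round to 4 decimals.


Step 1: Try lambda = 0 (constraint inactive).
x_unc = 19/(2*3) = 3.1667
Check: 2*3.1667 = 6.3334 < 13 -- violated!
Step 2: Constraint must be active: 2*x = 13
x* = 13/2 = 6.5
lambda = (2*3*6.5 - 19)/2 = 10.0
Step 3: Compute optimal value.
f(x*) = 3*6.5^2 - 19*6.5 = 3.25


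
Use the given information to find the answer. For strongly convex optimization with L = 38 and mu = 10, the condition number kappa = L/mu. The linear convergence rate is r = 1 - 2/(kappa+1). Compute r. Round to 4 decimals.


Step 1: Compute the condition number.
kappa = L/mu = 38/10 = 3.8
Step 2: Compute the convergence rate.
r = 1 - 2/(kappa + 1) = 1 - 2*mu/(L + mu) = (L - mu)/(L + mu) = 28/48 = 0.5833


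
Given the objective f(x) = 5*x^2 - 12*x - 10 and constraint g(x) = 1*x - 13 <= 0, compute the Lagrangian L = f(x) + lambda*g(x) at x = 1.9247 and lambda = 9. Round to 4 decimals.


Step 1: Evaluate f(x).
f(1.9247) = 5*1.9247^2 - 12*1.9247 - 10 = -14.574
Step 2: Evaluate g(x).
g(1.9247) = 1*1.9247 - 13 = -11.0753
Step 3: Compute Lagrangian.
L = -14.574 + 9*-11.0753 = -114.2517


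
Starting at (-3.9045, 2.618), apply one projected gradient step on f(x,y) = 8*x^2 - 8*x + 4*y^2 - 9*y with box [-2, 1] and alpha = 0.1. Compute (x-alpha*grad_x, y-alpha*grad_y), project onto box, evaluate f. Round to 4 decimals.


Step 1: Compute gradient at (-3.9045, 2.618).
grad_x = 2*8*-3.9045 - 8 = -70.472
grad_y = 2*4*2.618 - 9 = 11.944
Step 2: Gradient step.
x_raw = -3.9045 - 0.1*-70.472 = 3.1427
y_raw = 2.618 - 0.1*11.944 = 1.4236
Step 3: Project onto [-2, 1].
x_proj = clip(3.1427) = 1.0
y_proj = clip(1.4236) = 1.0
Step 4: Evaluate f.
f(1.0, 1.0) = -5.0


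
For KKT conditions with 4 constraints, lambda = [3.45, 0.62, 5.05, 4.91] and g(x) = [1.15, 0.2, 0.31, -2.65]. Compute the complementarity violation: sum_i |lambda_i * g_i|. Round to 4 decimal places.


KKT complementary slackness check:
lambda_1 * g_1 = 3.45 * 1.15 = 3.9675
lambda_2 * g_2 = 0.62 * 0.2 = 0.124
lambda_3 * g_3 = 5.05 * 0.31 = 1.5655
lambda_4 * g_4 = 4.91 * -2.65 = -13.0115
Total violation = 3.9675 + 0.124 + 1.5655 + 13.0115 = 18.6685


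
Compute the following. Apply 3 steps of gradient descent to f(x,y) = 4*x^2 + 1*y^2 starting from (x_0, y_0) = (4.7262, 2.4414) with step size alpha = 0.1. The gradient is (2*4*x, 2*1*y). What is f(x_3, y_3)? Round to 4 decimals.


Gradient descent on f(x,y) = 4*x^2 + 1*y^2.
Starting point: (4.7262, 2.4414), alpha = 0.1
Step 1: grad_x = 2*4*4.7262 = 37.8096, grad_y = 2*1*2.4414 = 4.8828
  x_1 = 4.7262 - 0.1*37.8096 = 0.9452
  y_1 = 2.4414 - 0.1*4.8828 = 1.9531
Step 2: grad_x = 2*4*0.9452 = 7.5619, grad_y = 2*1*1.9531 = 3.9062
  x_2 = 0.9452 - 0.1*7.5619 = 0.189
  y_2 = 1.9531 - 0.1*3.9062 = 1.5625
Step 3: grad_x = 2*4*0.189 = 1.5124, grad_y = 2*1*1.5625 = 3.125
  x_3 = 0.189 - 0.1*1.5124 = 0.0378
  y_3 = 1.5625 - 0.1*3.125 = 1.25
f(0.0378, 1.25) = 4*0.0378^2 + 1*1.25^2 = 1.5682


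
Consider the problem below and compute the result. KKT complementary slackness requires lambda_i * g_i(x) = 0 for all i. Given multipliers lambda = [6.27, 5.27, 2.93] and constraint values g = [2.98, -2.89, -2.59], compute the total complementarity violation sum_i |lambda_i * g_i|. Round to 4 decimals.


KKT complementary slackness check:
lambda_1 * g_1 = 6.27 * 2.98 = 18.6846
lambda_2 * g_2 = 5.27 * -2.89 = -15.2303
lambda_3 * g_3 = 2.93 * -2.59 = -7.5887
Total violation = 18.6846 + 15.2303 + 7.5887 = 41.5036


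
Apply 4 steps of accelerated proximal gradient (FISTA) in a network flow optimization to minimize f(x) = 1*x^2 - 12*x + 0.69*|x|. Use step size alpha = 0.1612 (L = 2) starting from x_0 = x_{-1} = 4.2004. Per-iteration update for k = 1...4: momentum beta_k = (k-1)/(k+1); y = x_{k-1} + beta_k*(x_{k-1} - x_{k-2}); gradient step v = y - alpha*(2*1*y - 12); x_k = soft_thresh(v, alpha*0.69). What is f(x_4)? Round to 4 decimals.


FISTA on f(x) = 1*x^2 - 12*x + 0.69*|x|
L = 2, alpha = 0.1612
Iteration 1: beta = 0.0, y = 4.2004 + 0.0*(4.2004 - 4.2004) = 4.2004
  grad(y) = -3.5992, v = y - alpha*grad = 4.7806
  prox(v) = soft_thresh(4.7806, 0.1112) = 4.6694
Iteration 2: beta = 0.3333, y = 4.6694 + 0.3333*(4.6694 - 4.2004) = 4.8257
  grad(y) = -2.3486, v = y - alpha*grad = 5.2043
  prox(v) = soft_thresh(5.2043, 0.1112) = 5.0931
Iteration 3: beta = 0.5, y = 5.0931 + 0.5*(5.0931 - 4.6694) = 5.3049
  grad(y) = -1.3902, v = y - alpha*grad = 5.529
  prox(v) = soft_thresh(5.529, 0.1112) = 5.4178
Iteration 4: beta = 0.6, y = 5.4178 + 0.6*(5.4178 - 5.0931) = 5.6126
  grad(y) = -0.7748, v = y - alpha*grad = 5.7375
  prox(v) = soft_thresh(5.7375, 0.1112) = 5.6263
f(x_4) = 1*5.6263^2 - 12*5.6263 + 0.69*|5.6263| = -31.9782


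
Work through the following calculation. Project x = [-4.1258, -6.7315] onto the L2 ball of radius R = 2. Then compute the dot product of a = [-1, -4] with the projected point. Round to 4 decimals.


Step 1: Compute ||x|| (intermediates to 6 decimals).
||x|| = sqrt((-4.1258)^2 + (-6.7315)^2) = 7.895272
Step 2: Project.
Since ||x|| > R, scale = R/||x|| = 2/7.895272 = 0.253316, proj(x) = scale * x
proj(x) = [-1.045131, -1.705197]
Step 3: Dot product.
a^T * proj(x) = -1*(-1.045131) - 4*(-1.705197) = 7.8659


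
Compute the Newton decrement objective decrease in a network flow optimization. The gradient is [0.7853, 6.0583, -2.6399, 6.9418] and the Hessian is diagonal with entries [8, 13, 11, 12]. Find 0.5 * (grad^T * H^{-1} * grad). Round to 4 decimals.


Step 1: H is diagonal, so H^(-1) * g = [0.0982, 0.466, -0.24, 0.5785].
Step 2: g^T H^(-1) g = sum_i g_i^2 / H_ii
  = (0.7853)^2/8 + (6.0583)^2/13 + (-2.6399)^2/11 + (6.9418)^2/12
  = 0.0771 + 2.8233 + 0.6336 + 4.0157 = 7.5497
Step 3: Objective decrease = 0.5 * g^T H^(-1) g = 3.7748


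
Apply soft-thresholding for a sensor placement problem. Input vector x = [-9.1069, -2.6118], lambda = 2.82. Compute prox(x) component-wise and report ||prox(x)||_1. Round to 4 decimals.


Soft-thresholding with lambda = 2.82:
prox(-9.1069) = sign(-9.1069)*max(|-9.1069| - 2.82, 0) = -6.2869
prox(-2.6118) = sign(-2.6118)*max(|-2.6118| - 2.82, 0) = 0.0
prox(x) = [-6.2869, 0.0]
||prox(x)||_1 = 6.2869 + 0.0 = 6.2869


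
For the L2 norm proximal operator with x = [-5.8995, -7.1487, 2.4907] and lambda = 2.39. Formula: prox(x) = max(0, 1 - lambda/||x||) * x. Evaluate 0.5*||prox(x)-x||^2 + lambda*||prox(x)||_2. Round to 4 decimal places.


Step 1: Compute ||x||.
||x|| = 9.5975
Step 2: Compute scaling factor.
scale = max(0, 1 - 2.39/9.5975) = 0.751
Step 3: prox(x) = [-4.4304, -5.3685, 1.8705]
||prox(x)|| = 7.2075
Step 4: Proximal objective.
0.5*||prox-x||^2 = 2.8561
lambda*||prox|| = 17.2259
Total = 20.0819


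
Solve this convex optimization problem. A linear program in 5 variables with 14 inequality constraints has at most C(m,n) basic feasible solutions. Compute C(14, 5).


Each vertex corresponds to some choice of n active constraints out of m, so the number of vertices is at most C(m, n) = m! / (n!(m-n)!).
m = 14, n = 5
Numerator: 14 * 13 * 12 * 11 * 10
Denominator: 5! = 120
C(14, 5) = 2002


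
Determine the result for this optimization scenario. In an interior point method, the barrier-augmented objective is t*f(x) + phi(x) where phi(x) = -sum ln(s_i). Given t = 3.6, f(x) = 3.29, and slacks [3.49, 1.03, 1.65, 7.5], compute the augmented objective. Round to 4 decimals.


Step 1: Compute log-barrier.
ln values: [1.2499, 0.0296, 0.5008, 2.0149]
phi = -(1.2499 + 0.0296 + 0.5008 + 2.0149) = -3.7951
Step 2: Compute augmented objective.
t*f(x) = 3.6*3.29 = 11.844
Total = 11.844 - 3.7951 = 8.0489


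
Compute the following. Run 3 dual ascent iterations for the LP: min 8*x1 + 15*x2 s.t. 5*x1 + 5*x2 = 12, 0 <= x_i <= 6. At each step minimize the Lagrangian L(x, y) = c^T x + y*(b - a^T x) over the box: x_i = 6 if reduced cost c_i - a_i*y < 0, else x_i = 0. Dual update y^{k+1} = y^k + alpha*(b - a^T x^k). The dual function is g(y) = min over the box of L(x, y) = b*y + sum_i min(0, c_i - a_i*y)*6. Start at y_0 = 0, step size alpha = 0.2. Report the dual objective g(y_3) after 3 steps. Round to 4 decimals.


Dual ascent for LP: min 8*x1 + 15*x2, 5*x1 + 5*x2 = 12, 0 <= x_i <= 6
Step 1: y^k = 0.0, reduced costs: (8.0, 15.0)
  x^k = (0.0, 0.0), subgradient = b - a^T x = 12.0
  y^{k+1} = 0.0 + 0.2*12.0 = 2.4
Step 2: y^k = 2.4, reduced costs: (-4.0, 3.0)
  x^k = (6.0, 0.0), subgradient = b - a^T x = -18.0
  y^{k+1} = 2.4 + 0.2*-18.0 = -1.2
Step 3: y^k = -1.2, reduced costs: (14.0, 21.0)
  x^k = (0.0, 0.0), subgradient = b - a^T x = 12.0
  y^{k+1} = -1.2 + 0.2*12.0 = 1.2
Dual objective at y_3 = 1.2: reduced costs (2.0, 9.0), box minimizer x = (0.0, 0.0)
g(y_3) = b*y + (c1 - a1*y)*x1 + (c2 - a2*y)*x2 = 12*1.2 + 2.0*0.0 + 9.0*0.0 = 14.4 + 0.0 + 0.0 = 14.4


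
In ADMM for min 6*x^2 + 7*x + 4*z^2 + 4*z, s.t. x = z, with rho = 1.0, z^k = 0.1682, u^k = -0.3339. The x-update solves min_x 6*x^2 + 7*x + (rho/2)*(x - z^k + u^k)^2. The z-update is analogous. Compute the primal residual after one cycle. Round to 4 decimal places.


ADMM iteration with rho = 1.0, z^k = 0.1682, u^k = -0.3339
Step 1: x-update.
Minimize 6*x^2 + 7*x + (1.0/2)*(x - 0.1682 - 0.3339)^2
FOC: (2*6 + 1.0)*x = -7 + 1.0*(0.1682 + 0.3339)
x^{k+1} = -0.4998
Step 2: z-update.
Minimize 4*z^2 + 4*z + (1.0/2)*(-0.4998 - z - 0.3339)^2
FOC: (2*4 + 1.0)*z = -4 + 1.0*(-0.4998 - 0.3339)
z^{k+1} = -0.5371
Step 3: u-update.
u^{k+1} = -0.3339 - 0.4998 + 0.5371 = -0.2967
Step 4: Primal residual = |-0.4998 + 0.5371| = 0.0372


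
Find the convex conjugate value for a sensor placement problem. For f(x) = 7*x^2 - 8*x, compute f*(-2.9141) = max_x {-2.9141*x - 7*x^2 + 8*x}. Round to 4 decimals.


f*(y) = sup_x {y*x - a*x^2 - b*x} = sup_x {(y-b)*x - a*x^2}
FOC: (y - b) - 2a*x = 0 => x* = (y - b)/(2a)
x* = (-2.9141 + 8)/(2*7) = 0.3633
f*(-2.9141) = (y-b)^2/(4a) = (-2.9141 + 8)^2/(4*7)
= 25.8664/28 = 0.9238


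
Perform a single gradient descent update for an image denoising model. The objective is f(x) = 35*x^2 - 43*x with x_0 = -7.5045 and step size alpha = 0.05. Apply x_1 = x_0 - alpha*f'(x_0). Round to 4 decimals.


We compute the gradient at x_0 and apply the update.
f'(x) = 70*x - 43
f'(-7.5045) = 70*-7.5045 - 43 = -568.315
x_1 = -7.5045 - 0.05*-568.315 = 20.9113


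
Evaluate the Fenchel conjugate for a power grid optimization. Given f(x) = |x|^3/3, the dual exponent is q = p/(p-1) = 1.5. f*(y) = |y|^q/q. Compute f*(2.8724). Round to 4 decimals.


The conjugate exponent q satisfies 1/p + 1/q = 1.
p = 3, so q = 3/(3 - 1) = 1.5
|y|^q = 2.8724^1.5 = 4.8682
f*(2.8724) = 4.8682 / 1.5 = 3.2455


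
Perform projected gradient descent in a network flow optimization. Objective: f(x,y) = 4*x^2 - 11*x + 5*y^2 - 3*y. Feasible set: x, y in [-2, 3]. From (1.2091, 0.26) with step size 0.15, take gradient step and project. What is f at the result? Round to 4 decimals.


Step 1: Compute gradient at (1.2091, 0.26).
grad_x = 2*4*1.2091 - 11 = -1.3272
grad_y = 2*5*0.26 - 3 = -0.4
Step 2: Gradient step.
x_raw = 1.2091 - 0.15*-1.3272 = 1.4082
y_raw = 0.26 - 0.15*-0.4 = 0.32
Step 3: Project onto [-2, 3].
x_proj = clip(1.4082) = 1.4082
y_proj = clip(0.32) = 0.32
Step 4: Evaluate f.
f(1.4082, 0.32) = -8.0061


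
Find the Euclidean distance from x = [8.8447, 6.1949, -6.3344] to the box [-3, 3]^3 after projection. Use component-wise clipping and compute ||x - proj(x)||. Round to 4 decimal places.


Project each component onto [-3, 3].
clip(8.8447) = 3.0, clip(6.1949) = 3.0, clip(-6.3344) = -3.0
Projection = [3.0, 3.0, -3.0]
Squared diffs: [34.1605, 10.2074, 11.1182]
Distance = sqrt(55.4861) = 7.4489


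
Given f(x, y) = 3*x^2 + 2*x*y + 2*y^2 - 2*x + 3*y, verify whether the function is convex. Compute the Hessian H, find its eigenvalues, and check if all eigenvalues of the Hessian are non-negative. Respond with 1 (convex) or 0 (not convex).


The Hessian of f(x,y) = 3*x^2 + 2*x*y + 2*y^2 - 2*x + 3*y is:
H = [[6, 2], [2, 4]]
Trace = 6 + 4 = 10
Determinant = 6*4 - (2)^2 = 20
Discriminant = (10)^2 - 4*20 = 20.0
Eigenvalues: lambda_1 = 2.7639, lambda_2 = 7.2361
The function is convex.

1


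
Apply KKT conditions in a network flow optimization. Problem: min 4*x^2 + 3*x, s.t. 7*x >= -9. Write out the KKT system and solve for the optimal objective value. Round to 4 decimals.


Step 1: Try lambda = 0 (constraint inactive).
Stationarity: 2*4*x + 3 = 0
x* = -3/(2*4) = -0.375
Check constraint: 7*-0.375 = -2.625 >= -9 -- satisfied.
Step 2: Compute optimal value.
f(x*) = 4*(-0.375)^2 + 3*(-0.375) = -0.5625


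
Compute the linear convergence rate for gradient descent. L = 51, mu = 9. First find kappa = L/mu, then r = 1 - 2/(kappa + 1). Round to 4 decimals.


Step 1: Compute the condition number.
kappa = L/mu = 51/9 = 5.6667
Step 2: Compute the convergence rate.
r = 1 - 2/(kappa + 1) = 1 - 2*mu/(L + mu) = (L - mu)/(L + mu) = 42/60 = 0.7


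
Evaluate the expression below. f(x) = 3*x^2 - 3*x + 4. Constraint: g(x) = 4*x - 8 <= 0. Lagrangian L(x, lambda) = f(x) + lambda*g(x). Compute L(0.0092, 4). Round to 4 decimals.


Step 1: Evaluate f(x).
f(0.0092) = 3*0.0092^2 - 3*0.0092 + 4 = 3.9727
Step 2: Evaluate g(x).
g(0.0092) = 4*0.0092 - 8 = -7.9632
Step 3: Compute Lagrangian.
L = 3.9727 + 4*-7.9632 = -27.8801


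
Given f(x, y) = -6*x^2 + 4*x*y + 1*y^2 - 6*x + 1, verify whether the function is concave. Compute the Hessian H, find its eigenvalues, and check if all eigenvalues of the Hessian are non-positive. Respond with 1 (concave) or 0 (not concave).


The Hessian of f(x,y) = -6*x^2 + 4*x*y + 1*y^2 - 6*x + 1 is:
H = [[-12, 4], [4, 2]]
Trace = -12 + 2 = -10
Determinant = -12*2 - (4)^2 = -40
Discriminant = (-10)^2 - 4*-40 = 260.0
Eigenvalues: lambda_1 = -13.0623, lambda_2 = 3.0623
The function is not concave.

0


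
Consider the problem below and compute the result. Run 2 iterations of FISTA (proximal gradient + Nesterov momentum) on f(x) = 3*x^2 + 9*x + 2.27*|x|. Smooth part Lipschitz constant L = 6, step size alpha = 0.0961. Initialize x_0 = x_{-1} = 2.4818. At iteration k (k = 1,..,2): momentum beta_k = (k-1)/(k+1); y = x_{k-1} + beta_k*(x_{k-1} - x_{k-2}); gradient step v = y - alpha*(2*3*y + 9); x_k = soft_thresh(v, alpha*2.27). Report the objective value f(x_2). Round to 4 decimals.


FISTA on f(x) = 3*x^2 + 9*x + 2.27*|x|
L = 6, alpha = 0.0961
Iteration 1: beta = 0.0, y = 2.4818 + 0.0*(2.4818 - 2.4818) = 2.4818
  grad(y) = 23.8908, v = y - alpha*grad = 0.1859
  prox(v) = soft_thresh(0.1859, 0.2181) = 0.0
Iteration 2: beta = 0.3333, y = 0.0 + 0.3333*(0.0 - 2.4818) = -0.8273
  grad(y) = 4.0364, v = y - alpha*grad = -1.2152
  prox(v) = soft_thresh(-1.2152, 0.2181) = -0.997
f(x_2) = 3*(-0.997)^2 + 9*(-0.997) + 2.27*|-0.997| = -3.7278


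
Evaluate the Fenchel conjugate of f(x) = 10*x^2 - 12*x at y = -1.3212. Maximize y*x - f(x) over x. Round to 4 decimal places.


f*(y) = sup_x {y*x - a*x^2 - b*x} = sup_x {(y-b)*x - a*x^2}
FOC: (y - b) - 2a*x = 0 => x* = (y - b)/(2a)
x* = (-1.3212 + 12)/(2*10) = 0.5339
f*(-1.3212) = (y-b)^2/(4a) = (-1.3212 + 12)^2/(4*10)
= 114.0368/40 = 2.8509


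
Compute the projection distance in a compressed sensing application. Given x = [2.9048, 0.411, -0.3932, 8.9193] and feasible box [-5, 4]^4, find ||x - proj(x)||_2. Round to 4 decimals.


Project each component onto [-5, 4].
clip(2.9048) = 2.9048, clip(0.411) = 0.411, clip(-0.3932) = -0.3932, clip(8.9193) = 4.0
Projection = [2.9048, 0.411, -0.3932, 4.0]
Squared diffs: [0.0, 0.0, 0.0, 24.1995]
Distance = sqrt(24.1995) = 4.9193


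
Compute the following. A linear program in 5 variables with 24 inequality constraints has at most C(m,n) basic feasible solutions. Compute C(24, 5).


Each vertex corresponds to some choice of n active constraints out of m, so the number of vertices is at most C(m, n) = m! / (n!(m-n)!).
m = 24, n = 5
Numerator: 24 * 23 * 22 * 21 * 20
Denominator: 5! = 120
C(24, 5) = 42504


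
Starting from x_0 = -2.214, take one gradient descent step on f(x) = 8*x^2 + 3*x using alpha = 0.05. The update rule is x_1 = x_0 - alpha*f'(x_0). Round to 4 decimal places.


We compute the gradient at x_0 and apply the update.
f'(x) = 16*x + 3
f'(-2.214) = 16*-2.214 + 3 = -32.424
x_1 = -2.214 - 0.05*-32.424 = -0.5928


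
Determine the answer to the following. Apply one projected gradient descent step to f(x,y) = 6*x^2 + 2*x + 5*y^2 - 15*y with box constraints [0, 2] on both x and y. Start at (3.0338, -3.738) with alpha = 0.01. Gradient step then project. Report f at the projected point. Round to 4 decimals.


Step 1: Compute gradient at (3.0338, -3.738).
grad_x = 2*6*3.0338 + 2 = 38.4056
grad_y = 2*5*-3.738 - 15 = -52.38
Step 2: Gradient step.
x_raw = 3.0338 - 0.01*38.4056 = 2.6497
y_raw = -3.738 - 0.01*-52.38 = -3.2142
Step 3: Project onto [0, 2].
x_proj = clip(2.6497) = 2.0
y_proj = clip(-3.2142) = 0.0
Step 4: Evaluate f.
f(2.0, 0.0) = 28.0


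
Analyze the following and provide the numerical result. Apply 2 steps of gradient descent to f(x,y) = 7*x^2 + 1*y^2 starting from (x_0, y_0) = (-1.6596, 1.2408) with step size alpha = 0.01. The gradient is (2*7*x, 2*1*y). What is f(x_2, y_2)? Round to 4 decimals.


Gradient descent on f(x,y) = 7*x^2 + 1*y^2.
Starting point: (-1.6596, 1.2408), alpha = 0.01
Step 1: grad_x = 2*7*-1.6596 = -23.2344, grad_y = 2*1*1.2408 = 2.4816
  x_1 = -1.6596 - 0.01*-23.2344 = -1.4273
  y_1 = 1.2408 - 0.01*2.4816 = 1.216
Step 2: grad_x = 2*7*-1.4273 = -19.9816, grad_y = 2*1*1.216 = 2.432
  x_2 = -1.4273 - 0.01*-19.9816 = -1.2274
  y_2 = 1.216 - 0.01*2.432 = 1.1917
f(-1.2274, 1.1917) = 7*(-1.2274)^2 + 1*1.1917^2 = 11.9663


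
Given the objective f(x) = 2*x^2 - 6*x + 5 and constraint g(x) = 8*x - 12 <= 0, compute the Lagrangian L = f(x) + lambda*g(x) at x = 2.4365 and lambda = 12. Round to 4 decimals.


Step 1: Evaluate f(x).
f(2.4365) = 2*2.4365^2 - 6*2.4365 + 5 = 2.2541
Step 2: Evaluate g(x).
g(2.4365) = 8*2.4365 - 12 = 7.492
Step 3: Compute Lagrangian.
L = 2.2541 + 12*7.492 = 92.1581


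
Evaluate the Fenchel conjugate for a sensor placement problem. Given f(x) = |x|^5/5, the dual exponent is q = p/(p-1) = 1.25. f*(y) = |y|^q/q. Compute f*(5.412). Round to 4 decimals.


The conjugate exponent q satisfies 1/p + 1/q = 1.
p = 5, so q = 5/(5 - 1) = 1.25
|y|^q = 5.412^1.25 = 8.2546
f*(5.412) = 8.2546 / 1.25 = 6.6037


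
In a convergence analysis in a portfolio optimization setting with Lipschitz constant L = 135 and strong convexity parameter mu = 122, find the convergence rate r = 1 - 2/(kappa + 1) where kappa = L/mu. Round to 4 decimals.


Step 1: Compute the condition number.
kappa = L/mu = 135/122 = 1.1066
Step 2: Compute the convergence rate.
r = 1 - 2/(kappa + 1) = 1 - 2*mu/(L + mu) = (L - mu)/(L + mu) = 13/257 = 0.0506


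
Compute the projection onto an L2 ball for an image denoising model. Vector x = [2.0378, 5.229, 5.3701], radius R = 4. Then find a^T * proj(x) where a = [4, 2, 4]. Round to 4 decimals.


Step 1: Compute ||x|| (intermediates to 6 decimals).
||x|| = sqrt(2.0378^2 + 5.229^2 + 5.3701^2) = 7.767435
Step 2: Project.
Since ||x|| > R, scale = R/||x|| = 4/7.767435 = 0.514971, proj(x) = scale * x
proj(x) = [1.049408, 2.692783, 2.765446]
Step 3: Dot product.
a^T * proj(x) = 4*1.049408 + 2*2.692783 + 4*2.765446 = 20.645


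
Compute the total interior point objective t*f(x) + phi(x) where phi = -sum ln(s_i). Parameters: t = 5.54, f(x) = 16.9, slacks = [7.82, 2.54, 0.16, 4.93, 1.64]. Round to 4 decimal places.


Step 1: Compute log-barrier.
ln values: [2.0567, 0.9322, -1.8326, 1.5953, 0.4947]
phi = -(2.0567 + 0.9322 - 1.8326 + 1.5953 + 0.4947) = -3.2463
Step 2: Compute augmented objective.
t*f(x) = 5.54*16.9 = 93.626
Total = 93.626 - 3.2463 = 90.3797


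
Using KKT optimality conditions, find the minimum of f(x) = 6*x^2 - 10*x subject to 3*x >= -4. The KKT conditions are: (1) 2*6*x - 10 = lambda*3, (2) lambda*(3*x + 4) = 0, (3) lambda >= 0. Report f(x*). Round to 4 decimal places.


Step 1: Try lambda = 0 (constraint inactive).
Stationarity: 2*6*x - 10 = 0
x* = 10/(2*6) = 5/6 = 0.8333 (rounded; the exact value 5/6 is used below)
Check constraint: 3*0.8333 = 2.4999 >= -4 -- satisfied.
Step 2: Compute optimal value.
f(x*) = 6*(5/6)^2 - 10*(5/6) = -4.1667


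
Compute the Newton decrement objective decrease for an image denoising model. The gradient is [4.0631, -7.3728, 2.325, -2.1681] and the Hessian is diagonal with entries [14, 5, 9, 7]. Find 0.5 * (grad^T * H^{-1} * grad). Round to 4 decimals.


Step 1: H is diagonal, so H^(-1) * g = [0.2902, -1.4746, 0.2583, -0.3097].
Step 2: g^T H^(-1) g = sum_i g_i^2 / H_ii
  = (4.0631)^2/14 + (-7.3728)^2/5 + (2.325)^2/9 + (-2.1681)^2/7
  = 1.1792 + 10.8716 + 0.6006 + 0.6715 = 13.323
Step 3: Objective decrease = 0.5 * g^T H^(-1) g = 6.6615


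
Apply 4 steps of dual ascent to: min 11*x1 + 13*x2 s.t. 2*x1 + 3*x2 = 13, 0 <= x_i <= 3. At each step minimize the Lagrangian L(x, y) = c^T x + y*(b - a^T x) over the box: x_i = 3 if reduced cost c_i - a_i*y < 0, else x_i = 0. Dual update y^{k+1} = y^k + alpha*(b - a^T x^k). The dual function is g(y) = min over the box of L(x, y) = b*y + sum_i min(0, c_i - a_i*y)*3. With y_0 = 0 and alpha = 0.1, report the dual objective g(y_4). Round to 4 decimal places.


Dual ascent for LP: min 11*x1 + 13*x2, 2*x1 + 3*x2 = 13, 0 <= x_i <= 3
Step 1: y^k = 0.0, reduced costs: (11.0, 13.0)
  x^k = (0.0, 0.0), subgradient = b - a^T x = 13.0
  y^{k+1} = 0.0 + 0.1*13.0 = 1.3
Step 2: y^k = 1.3, reduced costs: (8.4, 9.1)
  x^k = (0.0, 0.0), subgradient = b - a^T x = 13.0
  y^{k+1} = 1.3 + 0.1*13.0 = 2.6
Step 3: y^k = 2.6, reduced costs: (5.8, 5.2)
  x^k = (0.0, 0.0), subgradient = b - a^T x = 13.0
  y^{k+1} = 2.6 + 0.1*13.0 = 3.9
Step 4: y^k = 3.9, reduced costs: (3.2, 1.3)
  x^k = (0.0, 0.0), subgradient = b - a^T x = 13.0
  y^{k+1} = 3.9 + 0.1*13.0 = 5.2
Dual objective at y_4 = 5.2: reduced costs (0.6, -2.6), box minimizer x = (0.0, 3.0)
g(y_4) = b*y + (c1 - a1*y)*x1 + (c2 - a2*y)*x2 = 13*5.2 + 0.6*0.0 + (-2.6)*3.0 = 67.6 + 0.0 - 7.8 = 59.8


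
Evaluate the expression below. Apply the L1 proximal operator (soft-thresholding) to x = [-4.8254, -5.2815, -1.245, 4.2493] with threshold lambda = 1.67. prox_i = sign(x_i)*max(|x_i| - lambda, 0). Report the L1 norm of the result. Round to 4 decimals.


Soft-thresholding with lambda = 1.67:
prox(-4.8254) = sign(-4.8254)*max(|-4.8254| - 1.67, 0) = -3.1554
prox(-5.2815) = sign(-5.2815)*max(|-5.2815| - 1.67, 0) = -3.6115
prox(-1.245) = sign(-1.245)*max(|-1.245| - 1.67, 0) = 0.0
prox(4.2493) = sign(4.2493)*max(|4.2493| - 1.67, 0) = 2.5793
prox(x) = [-3.1554, -3.6115, 0.0, 2.5793]
||prox(x)||_1 = 3.1554 + 3.6115 + 0.0 + 2.5793 = 9.3462


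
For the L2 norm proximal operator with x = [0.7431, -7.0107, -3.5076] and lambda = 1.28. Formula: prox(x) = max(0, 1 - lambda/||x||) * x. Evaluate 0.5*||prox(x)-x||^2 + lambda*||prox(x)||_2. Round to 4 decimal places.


Step 1: Compute ||x||.
||x|| = 7.8743
Step 2: Compute scaling factor.
scale = max(0, 1 - 1.28/7.8743) = 0.8374
Step 3: prox(x) = [0.6223, -5.8711, -2.9374]
||prox(x)|| = 6.5943
Step 4: Proximal objective.
0.5*||prox-x||^2 = 0.8192
lambda*||prox|| = 8.4407
Total = 9.26


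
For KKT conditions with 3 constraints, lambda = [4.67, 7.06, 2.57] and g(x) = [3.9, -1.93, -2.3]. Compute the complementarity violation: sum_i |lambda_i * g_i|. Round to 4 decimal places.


KKT complementary slackness check:
lambda_1 * g_1 = 4.67 * 3.9 = 18.213
lambda_2 * g_2 = 7.06 * -1.93 = -13.6258
lambda_3 * g_3 = 2.57 * -2.3 = -5.911
Total violation = 18.213 + 13.6258 + 5.911 = 37.7498


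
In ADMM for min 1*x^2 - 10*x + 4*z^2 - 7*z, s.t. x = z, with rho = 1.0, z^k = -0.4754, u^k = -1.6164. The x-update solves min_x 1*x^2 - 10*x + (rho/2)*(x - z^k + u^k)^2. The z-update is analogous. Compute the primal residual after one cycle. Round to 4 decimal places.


ADMM iteration with rho = 1.0, z^k = -0.4754, u^k = -1.6164
Step 1: x-update.
Minimize 1*x^2 - 10*x + (1.0/2)*(x + 0.4754 - 1.6164)^2
FOC: (2*1 + 1.0)*x = 10 + 1.0*(-0.4754 + 1.6164)
x^{k+1} = 3.7137
Step 2: z-update.
Minimize 4*z^2 - 7*z + (1.0/2)*(3.7137 - z - 1.6164)^2
FOC: (2*4 + 1.0)*z = 7 + 1.0*(3.7137 - 1.6164)
z^{k+1} = 1.0108
Step 3: u-update.
u^{k+1} = -1.6164 + 3.7137 - 1.0108 = 1.0865
Step 4: Primal residual = |3.7137 - 1.0108| = 2.7029


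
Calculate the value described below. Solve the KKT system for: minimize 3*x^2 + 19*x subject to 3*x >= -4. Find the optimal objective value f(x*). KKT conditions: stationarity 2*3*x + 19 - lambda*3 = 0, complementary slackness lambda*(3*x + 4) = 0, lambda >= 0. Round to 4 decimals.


Step 1: Try lambda = 0 (constraint inactive).
x_unc = -19/(2*3) = -3.1667
Check: 3*-3.1667 = -9.5001 < -4 -- violated!
Step 2: Constraint must be active: 3*x = -4
x* = -4/3 = -1.3333 (rounded; the exact value -4/3 is used below)
lambda = (2*3*(-4/3) + 19)/3 = 3.6667
Step 3: Compute optimal value.
f(x*) = 3*(-4/3)^2 + 19*(-4/3) = -20.0


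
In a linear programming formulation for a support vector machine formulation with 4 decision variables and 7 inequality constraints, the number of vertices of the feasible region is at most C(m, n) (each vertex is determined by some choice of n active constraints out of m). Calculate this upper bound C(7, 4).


Each vertex corresponds to some choice of n active constraints out of m, so the number of vertices is at most C(m, n) = m! / (n!(m-n)!).
m = 7, n = 4
Numerator: 7 * 6 * 5 * 4
Denominator: 4! = 24
C(7, 4) = 35


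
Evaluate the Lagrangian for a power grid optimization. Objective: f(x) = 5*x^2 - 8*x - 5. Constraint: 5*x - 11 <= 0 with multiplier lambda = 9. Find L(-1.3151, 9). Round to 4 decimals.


Step 1: Evaluate f(x).
f(-1.3151) = 5*(-1.3151)^2 - 8*(-1.3151) - 5 = 14.1682
Step 2: Evaluate g(x).
g(-1.3151) = 5*-1.3151 - 11 = -17.5755
Step 3: Compute Lagrangian.
L = 14.1682 + 9*-17.5755 = -144.0113


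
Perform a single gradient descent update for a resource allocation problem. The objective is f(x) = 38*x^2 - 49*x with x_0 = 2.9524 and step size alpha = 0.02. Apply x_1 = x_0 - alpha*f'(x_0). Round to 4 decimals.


We compute the gradient at x_0 and apply the update.
f'(x) = 76*x - 49
f'(2.9524) = 76*2.9524 - 49 = 175.3824
x_1 = 2.9524 - 0.02*175.3824 = -0.5552


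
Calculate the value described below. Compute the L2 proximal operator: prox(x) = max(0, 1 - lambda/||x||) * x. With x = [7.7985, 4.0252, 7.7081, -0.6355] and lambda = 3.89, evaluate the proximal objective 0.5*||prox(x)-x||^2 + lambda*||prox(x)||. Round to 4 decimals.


Step 1: Compute ||x||.
||x|| = 11.6978
Step 2: Compute scaling factor.
scale = max(0, 1 - 3.89/11.6978) = 0.6675
Step 3: prox(x) = [5.2052, 2.6867, 5.1448, -0.4242]
||prox(x)|| = 7.8078
Step 4: Proximal objective.
0.5*||prox-x||^2 = 7.5661
lambda*||prox|| = 30.3723
Total = 37.9382


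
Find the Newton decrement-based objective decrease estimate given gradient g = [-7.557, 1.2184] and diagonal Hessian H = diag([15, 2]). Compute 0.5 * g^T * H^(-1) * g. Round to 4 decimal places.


Step 1: H is diagonal, so H^(-1) * g = [-0.5038, 0.6092].
Step 2: g^T H^(-1) g = sum_i g_i^2 / H_ii
  = (-7.557)^2/15 + (1.2184)^2/2
  = 3.8072 + 0.7422 = 4.5495
Step 3: Objective decrease = 0.5 * g^T H^(-1) g = 2.2747


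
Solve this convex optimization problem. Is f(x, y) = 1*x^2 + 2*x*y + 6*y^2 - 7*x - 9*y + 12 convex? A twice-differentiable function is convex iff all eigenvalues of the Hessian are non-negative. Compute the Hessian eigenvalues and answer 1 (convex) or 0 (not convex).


The Hessian of f(x,y) = 1*x^2 + 2*x*y + 6*y^2 - 7*x - 9*y + 12 is:
H = [[2, 2], [2, 12]]
Trace = 2 + 12 = 14
Determinant = 2*12 - (2)^2 = 20
Discriminant = (14)^2 - 4*20 = 116.0
Eigenvalues: lambda_1 = 1.6148, lambda_2 = 12.3852
The function is convex.

1


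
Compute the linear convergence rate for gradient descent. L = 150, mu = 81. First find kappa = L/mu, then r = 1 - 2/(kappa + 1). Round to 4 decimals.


Step 1: Compute the condition number.
kappa = L/mu = 150/81 = 1.8519
Step 2: Compute the convergence rate.
r = 1 - 2/(kappa + 1) = 1 - 2*mu/(L + mu) = (L - mu)/(L + mu) = 69/231 = 0.2987


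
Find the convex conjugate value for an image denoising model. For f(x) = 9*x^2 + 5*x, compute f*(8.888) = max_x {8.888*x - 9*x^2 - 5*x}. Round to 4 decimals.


f*(y) = sup_x {y*x - a*x^2 - b*x} = sup_x {(y-b)*x - a*x^2}
FOC: (y - b) - 2a*x = 0 => x* = (y - b)/(2a)
x* = (8.888 - 5)/(2*9) = 0.216
f*(8.888) = (y-b)^2/(4a) = (8.888 - 5)^2/(4*9)
= 15.1165/36 = 0.4199


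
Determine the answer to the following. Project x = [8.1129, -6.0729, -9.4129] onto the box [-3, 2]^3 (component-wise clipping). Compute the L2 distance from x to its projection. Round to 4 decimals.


Project each component onto [-3, 2].
clip(8.1129) = 2.0, clip(-6.0729) = -3.0, clip(-9.4129) = -3.0
Projection = [2.0, -3.0, -3.0]
Squared diffs: [37.3675, 9.4427, 41.1253]
Distance = sqrt(87.9355) = 9.3774


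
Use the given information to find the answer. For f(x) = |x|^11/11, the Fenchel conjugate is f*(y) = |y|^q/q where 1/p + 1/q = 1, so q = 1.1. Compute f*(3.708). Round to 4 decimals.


The conjugate exponent q satisfies 1/p + 1/q = 1.
p = 11, so q = 11/(11 - 1) = 1.1
|y|^q = 3.708^1.1 = 4.2272
f*(3.708) = 4.2272 / 1.1 = 3.8429


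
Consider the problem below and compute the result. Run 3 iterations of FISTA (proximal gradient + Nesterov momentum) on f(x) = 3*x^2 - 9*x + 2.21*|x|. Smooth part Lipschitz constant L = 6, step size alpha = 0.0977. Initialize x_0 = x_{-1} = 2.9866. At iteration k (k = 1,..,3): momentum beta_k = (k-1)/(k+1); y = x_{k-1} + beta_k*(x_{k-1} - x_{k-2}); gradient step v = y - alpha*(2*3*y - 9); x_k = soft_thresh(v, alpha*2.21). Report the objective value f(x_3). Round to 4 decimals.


FISTA on f(x) = 3*x^2 - 9*x + 2.21*|x|
L = 6, alpha = 0.0977
Iteration 1: beta = 0.0, y = 2.9866 + 0.0*(2.9866 - 2.9866) = 2.9866
  grad(y) = 8.9196, v = y - alpha*grad = 2.1152
  prox(v) = soft_thresh(2.1152, 0.2159) = 1.8992
Iteration 2: beta = 0.3333, y = 1.8992 + 0.3333*(1.8992 - 2.9866) = 1.5368
  grad(y) = 0.2207, v = y - alpha*grad = 1.5152
  prox(v) = soft_thresh(1.5152, 0.2159) = 1.2993
Iteration 3: beta = 0.5, y = 1.2993 + 0.5*(1.2993 - 1.8992) = 0.9993
  grad(y) = -3.004, v = y - alpha*grad = 1.2928
  prox(v) = soft_thresh(1.2928, 0.2159) = 1.0769
f(x_3) = 3*1.0769^2 - 9*1.0769 + 2.21*|1.0769| = -3.833


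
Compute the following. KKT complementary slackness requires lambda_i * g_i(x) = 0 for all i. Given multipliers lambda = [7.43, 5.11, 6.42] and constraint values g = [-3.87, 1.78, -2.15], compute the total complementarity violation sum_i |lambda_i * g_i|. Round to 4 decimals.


KKT complementary slackness check:
lambda_1 * g_1 = 7.43 * -3.87 = -28.7541
lambda_2 * g_2 = 5.11 * 1.78 = 9.0958
lambda_3 * g_3 = 6.42 * -2.15 = -13.803
Total violation = 28.7541 + 9.0958 + 13.803 = 51.6529


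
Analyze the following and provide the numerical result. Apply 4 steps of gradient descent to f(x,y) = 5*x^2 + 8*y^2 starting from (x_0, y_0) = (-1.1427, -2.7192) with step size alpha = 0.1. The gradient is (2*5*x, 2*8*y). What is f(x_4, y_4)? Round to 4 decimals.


Gradient descent on f(x,y) = 5*x^2 + 8*y^2.
Starting point: (-1.1427, -2.7192), alpha = 0.1
Step 1: grad_x = 2*5*-1.1427 = -11.427, grad_y = 2*8*-2.7192 = -43.5072
  x_1 = -1.1427 - 0.1*-11.427 = 0.0
  y_1 = -2.7192 - 0.1*-43.5072 = 1.6315
Step 2: grad_x = 2*5*0.0 = 0.0, grad_y = 2*8*1.6315 = 26.1043
  x_2 = 0.0 - 0.1*0.0 = 0.0
  y_2 = 1.6315 - 0.1*26.1043 = -0.9789
Step 3: grad_x = 2*5*0.0 = 0.0, grad_y = 2*8*-0.9789 = -15.6626
  x_3 = 0.0 - 0.1*0.0 = 0.0
  y_3 = -0.9789 - 0.1*-15.6626 = 0.5873
Step 4: grad_x = 2*5*0.0 = 0.0, grad_y = 2*8*0.5873 = 9.3976
  x_4 = 0.0 - 0.1*0.0 = 0.0
  y_4 = 0.5873 - 0.1*9.3976 = -0.3524
f(0.0, -0.3524) = 5*0.0^2 + 8*(-0.3524)^2 = 0.9935
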